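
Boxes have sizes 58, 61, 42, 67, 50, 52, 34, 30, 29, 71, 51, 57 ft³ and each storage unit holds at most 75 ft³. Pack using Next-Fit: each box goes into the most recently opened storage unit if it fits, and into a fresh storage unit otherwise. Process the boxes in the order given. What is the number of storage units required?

11 storage units

Put 58 ft³ in storage unit 1; 17 ft³ remain.
Put 61 ft³ in storage unit 2; 14 ft³ remain.
Put 42 ft³ in storage unit 3; 33 ft³ remain.
Put 67 ft³ in storage unit 4; 8 ft³ remain.
Put 50 ft³ in storage unit 5; 25 ft³ remain.
Put 52 ft³ in storage unit 6; 23 ft³ remain.
Put 34 ft³ in storage unit 7; 41 ft³ remain.
Put 30 ft³ in storage unit 7; 11 ft³ remain.
Put 29 ft³ in storage unit 8; 46 ft³ remain.
Put 71 ft³ in storage unit 9; 4 ft³ remain.
Put 51 ft³ in storage unit 10; 24 ft³ remain.
Put 57 ft³ in storage unit 11; 18 ft³ remain.
Final storage units: [58] [61] [42] [67] [50] [52] [34,30] [29] [71] [51] [57].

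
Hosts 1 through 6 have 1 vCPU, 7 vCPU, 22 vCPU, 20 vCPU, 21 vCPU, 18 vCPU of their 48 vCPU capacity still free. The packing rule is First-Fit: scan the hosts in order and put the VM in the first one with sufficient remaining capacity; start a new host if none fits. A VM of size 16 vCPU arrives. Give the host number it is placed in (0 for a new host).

3

Hosts with room: host 3 (22 vCPU), host 4 (20 vCPU), host 5 (21 vCPU), host 6 (18 vCPU).
The first with room is host 3.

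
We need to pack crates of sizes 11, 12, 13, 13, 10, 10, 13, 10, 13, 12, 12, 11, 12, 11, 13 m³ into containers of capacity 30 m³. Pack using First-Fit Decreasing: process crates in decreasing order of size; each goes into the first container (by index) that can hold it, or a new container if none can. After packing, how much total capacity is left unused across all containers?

Sorted descending: 13, 13, 13, 13, 13, 12, 12, 12, 12, 11, 11, 11, 10, 10, 10.
13 m³ → container 1 (remaining 17 m³)
13 m³ → container 1 (remaining 4 m³)
13 m³ → container 2 (remaining 17 m³)
13 m³ → container 2 (remaining 4 m³)
13 m³ → container 3 (remaining 17 m³)
12 m³ → container 3 (remaining 5 m³)
12 m³ → container 4 (remaining 18 m³)
12 m³ → container 4 (remaining 6 m³)
12 m³ → container 5 (remaining 18 m³)
11 m³ → container 5 (remaining 7 m³)
11 m³ → container 6 (remaining 19 m³)
11 m³ → container 6 (remaining 8 m³)
10 m³ → container 7 (remaining 20 m³)
10 m³ → container 7 (remaining 10 m³)
10 m³ → container 7 (remaining 0 m³)
7 containers × 30 m³ = 210 m³; used 176 m³; unused 34 m³.

34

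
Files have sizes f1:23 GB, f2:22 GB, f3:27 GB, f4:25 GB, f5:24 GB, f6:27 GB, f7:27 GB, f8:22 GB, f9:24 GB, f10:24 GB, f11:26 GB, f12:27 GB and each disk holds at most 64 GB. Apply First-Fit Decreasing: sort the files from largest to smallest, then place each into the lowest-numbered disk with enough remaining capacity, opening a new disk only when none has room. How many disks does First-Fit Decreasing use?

Sorted descending: 27, 27, 27, 27, 26, 25, 24, 24, 24, 23, 22, 22.
27 GB → disk 1 (remaining 37 GB)
27 GB → disk 1 (remaining 10 GB)
27 GB → disk 2 (remaining 37 GB)
27 GB → disk 2 (remaining 10 GB)
26 GB → disk 3 (remaining 38 GB)
25 GB → disk 3 (remaining 13 GB)
24 GB → disk 4 (remaining 40 GB)
24 GB → disk 4 (remaining 16 GB)
24 GB → disk 5 (remaining 40 GB)
23 GB → disk 5 (remaining 17 GB)
22 GB → disk 6 (remaining 42 GB)
22 GB → disk 6 (remaining 20 GB)

6 disks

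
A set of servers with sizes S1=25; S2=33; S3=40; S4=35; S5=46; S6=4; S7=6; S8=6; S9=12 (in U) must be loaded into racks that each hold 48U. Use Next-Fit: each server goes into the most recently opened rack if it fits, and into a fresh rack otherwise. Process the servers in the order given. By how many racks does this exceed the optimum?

Next-Fit: [25] [33] [40] [35] [46] [4,6,6,12] → 6 racks.
Total size 207U; any packing needs at least ⌈207/48⌉ = 5 racks.
An optimal packing achieves that bound: [46] [40,6] [35,12] [33,6,4] [25] → 5 racks.
Excess: 6 − 5 = 1.

1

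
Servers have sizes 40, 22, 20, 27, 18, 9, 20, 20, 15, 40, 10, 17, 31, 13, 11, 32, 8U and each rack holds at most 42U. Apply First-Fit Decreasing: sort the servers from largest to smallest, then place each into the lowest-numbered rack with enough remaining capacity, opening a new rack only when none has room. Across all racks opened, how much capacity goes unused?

25

Sorted descending: 40, 40, 32, 31, 27, 22, 20, 20, 20, 18, 17, 15, 13, 11, 10, 9, 8.
40U → rack 1 (remaining 2U)
40U → rack 2 (remaining 2U)
32U → rack 3 (remaining 10U)
31U → rack 4 (remaining 11U)
27U → rack 5 (remaining 15U)
22U → rack 6 (remaining 20U)
20U → rack 6 (remaining 0U)
20U → rack 7 (remaining 22U)
20U → rack 7 (remaining 2U)
18U → rack 8 (remaining 24U)
17U → rack 8 (remaining 7U)
15U → rack 5 (remaining 0U)
13U → rack 9 (remaining 29U)
11U → rack 4 (remaining 0U)
10U → rack 3 (remaining 0U)
9U → rack 9 (remaining 20U)
8U → rack 9 (remaining 12U)
9 racks × 42U = 378U; used 353U; unused 25U.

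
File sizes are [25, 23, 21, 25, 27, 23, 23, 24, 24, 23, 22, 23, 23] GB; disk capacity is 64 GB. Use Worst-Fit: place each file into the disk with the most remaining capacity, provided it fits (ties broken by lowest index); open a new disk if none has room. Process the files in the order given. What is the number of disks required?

Put 25 GB in disk 1; 39 GB remain.
Put 23 GB in disk 1; 16 GB remain.
Put 21 GB in disk 2; 43 GB remain.
Put 25 GB in disk 2; 18 GB remain.
Put 27 GB in disk 3; 37 GB remain.
Put 23 GB in disk 3; 14 GB remain.
Put 23 GB in disk 4; 41 GB remain.
Put 24 GB in disk 4; 17 GB remain.
Put 24 GB in disk 5; 40 GB remain.
Put 23 GB in disk 5; 17 GB remain.
Put 22 GB in disk 6; 42 GB remain.
Put 23 GB in disk 6; 19 GB remain.
Put 23 GB in disk 7; 41 GB remain.
Final disks: [25,23] [21,25] [27,23] [23,24] [24,23] [22,23] [23].

7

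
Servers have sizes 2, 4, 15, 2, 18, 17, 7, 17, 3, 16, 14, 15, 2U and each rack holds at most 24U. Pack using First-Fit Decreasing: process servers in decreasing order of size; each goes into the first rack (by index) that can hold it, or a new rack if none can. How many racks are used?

7

Sorted descending: 18, 17, 17, 16, 15, 15, 14, 7, 4, 3, 2, 2, 2.
Put 18U in rack 1; 6U remain.
Put 17U in rack 2; 7U remain.
Put 17U in rack 3; 7U remain.
Put 16U in rack 4; 8U remain.
Put 15U in rack 5; 9U remain.
Put 15U in rack 6; 9U remain.
Put 14U in rack 7; 10U remain.
Put 7U in rack 2; 0U remain.
Put 4U in rack 1; 2U remain.
Put 3U in rack 3; 4U remain.
Put 2U in rack 1; 0U remain.
Put 2U in rack 3; 2U remain.
Put 2U in rack 3; 0U remain.
Final racks: [18,4,2] [17,7] [17,3,2,2] [16] [15] [15] [14].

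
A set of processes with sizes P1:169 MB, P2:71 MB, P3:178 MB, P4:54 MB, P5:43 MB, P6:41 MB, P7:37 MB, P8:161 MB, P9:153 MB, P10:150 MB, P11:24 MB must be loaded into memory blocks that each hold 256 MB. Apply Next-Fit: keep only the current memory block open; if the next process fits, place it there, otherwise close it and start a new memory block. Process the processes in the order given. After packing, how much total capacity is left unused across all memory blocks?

P1 (169 MB) → memory block 1 (remaining 87 MB)
P2 (71 MB) → memory block 1 (remaining 16 MB)
P3 (178 MB) → memory block 2 (remaining 78 MB)
P4 (54 MB) → memory block 2 (remaining 24 MB)
P5 (43 MB) → memory block 3 (remaining 213 MB)
P6 (41 MB) → memory block 3 (remaining 172 MB)
P7 (37 MB) → memory block 3 (remaining 135 MB)
P8 (161 MB) → memory block 4 (remaining 95 MB)
P9 (153 MB) → memory block 5 (remaining 103 MB)
P10 (150 MB) → memory block 6 (remaining 106 MB)
P11 (24 MB) → memory block 6 (remaining 82 MB)
6 memory blocks × 256 MB = 1536 MB; used 1081 MB; unused 455 MB.

455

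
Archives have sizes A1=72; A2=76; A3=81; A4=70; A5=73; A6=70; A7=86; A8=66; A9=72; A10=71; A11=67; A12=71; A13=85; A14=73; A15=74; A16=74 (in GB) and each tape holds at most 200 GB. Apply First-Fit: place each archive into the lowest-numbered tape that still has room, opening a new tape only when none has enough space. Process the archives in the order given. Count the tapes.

8

A1 (72 GB) → tape 1 (remaining 128 GB)
A2 (76 GB) → tape 1 (remaining 52 GB)
A3 (81 GB) → tape 2 (remaining 119 GB)
A4 (70 GB) → tape 2 (remaining 49 GB)
A5 (73 GB) → tape 3 (remaining 127 GB)
A6 (70 GB) → tape 3 (remaining 57 GB)
A7 (86 GB) → tape 4 (remaining 114 GB)
A8 (66 GB) → tape 4 (remaining 48 GB)
A9 (72 GB) → tape 5 (remaining 128 GB)
A10 (71 GB) → tape 5 (remaining 57 GB)
A11 (67 GB) → tape 6 (remaining 133 GB)
A12 (71 GB) → tape 6 (remaining 62 GB)
A13 (85 GB) → tape 7 (remaining 115 GB)
A14 (73 GB) → tape 7 (remaining 42 GB)
A15 (74 GB) → tape 8 (remaining 126 GB)
A16 (74 GB) → tape 8 (remaining 52 GB)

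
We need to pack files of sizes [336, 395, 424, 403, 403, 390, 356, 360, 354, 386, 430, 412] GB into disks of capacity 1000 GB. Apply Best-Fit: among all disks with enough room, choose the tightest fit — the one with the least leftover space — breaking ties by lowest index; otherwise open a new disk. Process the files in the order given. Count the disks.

Put 336 GB in disk 1; 664 GB remain.
Put 395 GB in disk 1; 269 GB remain.
Put 424 GB in disk 2; 576 GB remain.
Put 403 GB in disk 2; 173 GB remain.
Put 403 GB in disk 3; 597 GB remain.
Put 390 GB in disk 3; 207 GB remain.
Put 356 GB in disk 4; 644 GB remain.
Put 360 GB in disk 4; 284 GB remain.
Put 354 GB in disk 5; 646 GB remain.
Put 386 GB in disk 5; 260 GB remain.
Put 430 GB in disk 6; 570 GB remain.
Put 412 GB in disk 6; 158 GB remain.
Final disks: [336,395] [424,403] [403,390] [356,360] [354,386] [430,412].

6 disks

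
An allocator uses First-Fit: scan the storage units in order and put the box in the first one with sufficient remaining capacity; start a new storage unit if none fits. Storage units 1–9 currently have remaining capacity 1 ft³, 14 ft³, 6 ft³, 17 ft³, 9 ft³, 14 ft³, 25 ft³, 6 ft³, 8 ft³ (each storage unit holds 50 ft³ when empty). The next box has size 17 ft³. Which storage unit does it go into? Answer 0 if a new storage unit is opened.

Storage units with room: storage unit 4 (17 ft³), storage unit 7 (25 ft³).
The first with room is storage unit 4.

4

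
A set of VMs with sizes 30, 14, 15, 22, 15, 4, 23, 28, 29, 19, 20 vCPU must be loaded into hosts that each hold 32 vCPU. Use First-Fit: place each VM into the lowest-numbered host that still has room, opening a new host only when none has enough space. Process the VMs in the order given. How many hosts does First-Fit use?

9

30 vCPU → host 1 (remaining 2 vCPU)
14 vCPU → host 2 (remaining 18 vCPU)
15 vCPU → host 2 (remaining 3 vCPU)
22 vCPU → host 3 (remaining 10 vCPU)
15 vCPU → host 4 (remaining 17 vCPU)
4 vCPU → host 3 (remaining 6 vCPU)
23 vCPU → host 5 (remaining 9 vCPU)
28 vCPU → host 6 (remaining 4 vCPU)
29 vCPU → host 7 (remaining 3 vCPU)
19 vCPU → host 8 (remaining 13 vCPU)
20 vCPU → host 9 (remaining 12 vCPU)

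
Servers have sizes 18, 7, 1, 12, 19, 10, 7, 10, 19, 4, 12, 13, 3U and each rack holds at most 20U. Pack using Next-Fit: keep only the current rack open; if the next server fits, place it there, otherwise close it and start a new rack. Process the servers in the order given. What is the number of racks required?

Put 18U in rack 1; 2U remain.
Put 7U in rack 2; 13U remain.
Put 1U in rack 2; 12U remain.
Put 12U in rack 2; 0U remain.
Put 19U in rack 3; 1U remain.
Put 10U in rack 4; 10U remain.
Put 7U in rack 4; 3U remain.
Put 10U in rack 5; 10U remain.
Put 19U in rack 6; 1U remain.
Put 4U in rack 7; 16U remain.
Put 12U in rack 7; 4U remain.
Put 13U in rack 8; 7U remain.
Put 3U in rack 8; 4U remain.
Final racks: [18] [7,1,12] [19] [10,7] [10] [19] [4,12] [13,3].

8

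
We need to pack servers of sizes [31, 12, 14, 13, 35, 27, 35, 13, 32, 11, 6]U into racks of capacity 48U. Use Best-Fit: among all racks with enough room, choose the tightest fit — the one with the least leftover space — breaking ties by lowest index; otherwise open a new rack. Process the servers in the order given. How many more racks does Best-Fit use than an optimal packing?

1

Best-Fit: [31,12] [14,13] [35,13] [27] [35,11] [32,6] → 6 racks.
Total size 229U; any packing needs at least ⌈229/48⌉ = 5 racks.
An optimal packing achieves that bound: [35,13] [35,13] [32,14] [31,12] [27,11,6] → 5 racks.
Excess: 6 − 5 = 1.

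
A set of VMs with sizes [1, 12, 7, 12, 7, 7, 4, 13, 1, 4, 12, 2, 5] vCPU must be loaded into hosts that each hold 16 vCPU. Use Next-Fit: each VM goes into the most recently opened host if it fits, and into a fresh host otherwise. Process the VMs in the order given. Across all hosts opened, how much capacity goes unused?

1 vCPU → host 1 (remaining 15 vCPU)
12 vCPU → host 1 (remaining 3 vCPU)
7 vCPU → host 2 (remaining 9 vCPU)
12 vCPU → host 3 (remaining 4 vCPU)
7 vCPU → host 4 (remaining 9 vCPU)
7 vCPU → host 4 (remaining 2 vCPU)
4 vCPU → host 5 (remaining 12 vCPU)
13 vCPU → host 6 (remaining 3 vCPU)
1 vCPU → host 6 (remaining 2 vCPU)
4 vCPU → host 7 (remaining 12 vCPU)
12 vCPU → host 7 (remaining 0 vCPU)
2 vCPU → host 8 (remaining 14 vCPU)
5 vCPU → host 8 (remaining 9 vCPU)
8 hosts × 16 vCPU = 128 vCPU; used 87 vCPU; unused 41 vCPU.

41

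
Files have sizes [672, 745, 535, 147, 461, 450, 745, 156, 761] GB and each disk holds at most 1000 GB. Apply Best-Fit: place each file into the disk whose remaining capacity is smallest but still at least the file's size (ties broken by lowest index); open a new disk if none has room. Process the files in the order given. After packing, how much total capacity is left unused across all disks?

1328

672 GB → disk 1 (remaining 328 GB)
745 GB → disk 2 (remaining 255 GB)
535 GB → disk 3 (remaining 465 GB)
147 GB → disk 2 (remaining 108 GB)
461 GB → disk 3 (remaining 4 GB)
450 GB → disk 4 (remaining 550 GB)
745 GB → disk 5 (remaining 255 GB)
156 GB → disk 5 (remaining 99 GB)
761 GB → disk 6 (remaining 239 GB)
6 disks × 1000 GB = 6000 GB; used 4672 GB; unused 1328 GB.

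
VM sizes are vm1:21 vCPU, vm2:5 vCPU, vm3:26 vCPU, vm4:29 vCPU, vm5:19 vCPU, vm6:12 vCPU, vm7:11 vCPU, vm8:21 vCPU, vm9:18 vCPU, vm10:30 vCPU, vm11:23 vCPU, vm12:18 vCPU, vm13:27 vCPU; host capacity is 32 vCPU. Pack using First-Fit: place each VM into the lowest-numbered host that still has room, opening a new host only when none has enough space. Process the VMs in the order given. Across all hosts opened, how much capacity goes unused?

60

host 1: place vm1 (21 vCPU), 11 vCPU left
host 1: place vm2 (5 vCPU), 6 vCPU left
host 2: place vm3 (26 vCPU), 6 vCPU left
host 3: place vm4 (29 vCPU), 3 vCPU left
host 4: place vm5 (19 vCPU), 13 vCPU left
host 4: place vm6 (12 vCPU), 1 vCPU left
host 5: place vm7 (11 vCPU), 21 vCPU left
host 5: place vm8 (21 vCPU), 0 vCPU left
host 6: place vm9 (18 vCPU), 14 vCPU left
host 7: place vm10 (30 vCPU), 2 vCPU left
host 8: place vm11 (23 vCPU), 9 vCPU left
host 9: place vm12 (18 vCPU), 14 vCPU left
host 10: place vm13 (27 vCPU), 5 vCPU left
10 hosts × 32 vCPU = 320 vCPU; used 260 vCPU; unused 60 vCPU.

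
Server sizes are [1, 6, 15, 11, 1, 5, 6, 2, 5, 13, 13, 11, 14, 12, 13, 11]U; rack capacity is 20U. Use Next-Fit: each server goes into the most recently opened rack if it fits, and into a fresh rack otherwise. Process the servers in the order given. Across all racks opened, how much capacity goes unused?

1U → rack 1 (remaining 19U)
6U → rack 1 (remaining 13U)
15U → rack 2 (remaining 5U)
11U → rack 3 (remaining 9U)
1U → rack 3 (remaining 8U)
5U → rack 3 (remaining 3U)
6U → rack 4 (remaining 14U)
2U → rack 4 (remaining 12U)
5U → rack 4 (remaining 7U)
13U → rack 5 (remaining 7U)
13U → rack 6 (remaining 7U)
11U → rack 7 (remaining 9U)
14U → rack 8 (remaining 6U)
12U → rack 9 (remaining 8U)
13U → rack 10 (remaining 7U)
11U → rack 11 (remaining 9U)
11 racks × 20U = 220U; used 139U; unused 81U.

81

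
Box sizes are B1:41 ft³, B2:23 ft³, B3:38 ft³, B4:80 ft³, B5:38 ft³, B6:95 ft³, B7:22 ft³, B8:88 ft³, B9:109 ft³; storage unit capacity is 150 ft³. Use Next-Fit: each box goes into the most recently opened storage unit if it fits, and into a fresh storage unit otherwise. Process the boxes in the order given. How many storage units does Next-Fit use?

5

B1 (41 ft³) → storage unit 1 (remaining 109 ft³)
B2 (23 ft³) → storage unit 1 (remaining 86 ft³)
B3 (38 ft³) → storage unit 1 (remaining 48 ft³)
B4 (80 ft³) → storage unit 2 (remaining 70 ft³)
B5 (38 ft³) → storage unit 2 (remaining 32 ft³)
B6 (95 ft³) → storage unit 3 (remaining 55 ft³)
B7 (22 ft³) → storage unit 3 (remaining 33 ft³)
B8 (88 ft³) → storage unit 4 (remaining 62 ft³)
B9 (109 ft³) → storage unit 5 (remaining 41 ft³)
Final storage units: [41,23,38] [80,38] [95,22] [88] [109].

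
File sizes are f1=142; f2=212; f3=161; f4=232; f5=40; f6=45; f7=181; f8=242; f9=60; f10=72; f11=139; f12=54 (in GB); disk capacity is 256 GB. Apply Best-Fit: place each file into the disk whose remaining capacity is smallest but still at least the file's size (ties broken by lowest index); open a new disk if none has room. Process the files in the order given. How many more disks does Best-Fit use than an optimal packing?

Best-Fit: [142,72] [212,40] [161,45] [232] [181,60] [242] [139,54] → 7 disks.
Total size 1580 GB; any packing needs at least ⌈1580/256⌉ = 7 disks.
So 7 is already optimal.

0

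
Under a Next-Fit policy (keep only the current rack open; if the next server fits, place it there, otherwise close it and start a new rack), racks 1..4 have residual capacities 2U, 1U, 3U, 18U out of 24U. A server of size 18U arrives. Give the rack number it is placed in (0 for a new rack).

4

Next-Fit only looks at rack 4, which has 18U free.
18U fits there.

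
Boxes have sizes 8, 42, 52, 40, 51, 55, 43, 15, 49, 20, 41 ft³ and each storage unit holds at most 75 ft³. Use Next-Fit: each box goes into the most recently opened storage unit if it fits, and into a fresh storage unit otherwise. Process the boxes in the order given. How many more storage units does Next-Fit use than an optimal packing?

Next-Fit: [8,42] [52] [40] [51] [55] [43,15] [49,20] [41] → 8 storage units.
8 boxes exceed 37.5 ft³ (half the capacity), and no two of those can share a storage unit, so at least 8 storage units are needed.
So 8 is already optimal.

0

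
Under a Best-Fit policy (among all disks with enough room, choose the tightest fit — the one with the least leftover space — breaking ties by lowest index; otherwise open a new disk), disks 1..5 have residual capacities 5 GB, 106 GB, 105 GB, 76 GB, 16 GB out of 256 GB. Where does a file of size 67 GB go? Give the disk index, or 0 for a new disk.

4

Disks with room: disk 2 (106 GB), disk 3 (105 GB), disk 4 (76 GB).
Tightest fit is disk 4 with 76 GB free.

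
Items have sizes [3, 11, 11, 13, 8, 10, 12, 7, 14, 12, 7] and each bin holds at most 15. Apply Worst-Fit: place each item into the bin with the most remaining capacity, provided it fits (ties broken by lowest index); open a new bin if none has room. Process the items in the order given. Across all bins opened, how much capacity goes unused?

27

bin 1: place 3, 12 left
bin 1: place 11, 1 left
bin 2: place 11, 4 left
bin 3: place 13, 2 left
bin 4: place 8, 7 left
bin 5: place 10, 5 left
bin 6: place 12, 3 left
bin 4: place 7, 0 left
bin 7: place 14, 1 left
bin 8: place 12, 3 left
bin 9: place 7, 8 left
9 bins × 15 = 135; used 108; unused 27.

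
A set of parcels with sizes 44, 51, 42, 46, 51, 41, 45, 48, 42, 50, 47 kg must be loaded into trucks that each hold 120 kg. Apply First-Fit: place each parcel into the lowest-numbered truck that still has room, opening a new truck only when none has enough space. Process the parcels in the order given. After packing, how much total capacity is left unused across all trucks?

213

44 kg → truck 1 (remaining 76 kg)
51 kg → truck 1 (remaining 25 kg)
42 kg → truck 2 (remaining 78 kg)
46 kg → truck 2 (remaining 32 kg)
51 kg → truck 3 (remaining 69 kg)
41 kg → truck 3 (remaining 28 kg)
45 kg → truck 4 (remaining 75 kg)
48 kg → truck 4 (remaining 27 kg)
42 kg → truck 5 (remaining 78 kg)
50 kg → truck 5 (remaining 28 kg)
47 kg → truck 6 (remaining 73 kg)
6 trucks × 120 kg = 720 kg; used 507 kg; unused 213 kg.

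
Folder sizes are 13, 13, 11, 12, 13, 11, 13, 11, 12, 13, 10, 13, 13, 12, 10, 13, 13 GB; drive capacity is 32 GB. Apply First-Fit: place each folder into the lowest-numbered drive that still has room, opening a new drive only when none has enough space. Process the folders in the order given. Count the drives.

13 GB → drive 1 (remaining 19 GB)
13 GB → drive 1 (remaining 6 GB)
11 GB → drive 2 (remaining 21 GB)
12 GB → drive 2 (remaining 9 GB)
13 GB → drive 3 (remaining 19 GB)
11 GB → drive 3 (remaining 8 GB)
13 GB → drive 4 (remaining 19 GB)
11 GB → drive 4 (remaining 8 GB)
12 GB → drive 5 (remaining 20 GB)
13 GB → drive 5 (remaining 7 GB)
10 GB → drive 6 (remaining 22 GB)
13 GB → drive 6 (remaining 9 GB)
13 GB → drive 7 (remaining 19 GB)
12 GB → drive 7 (remaining 7 GB)
10 GB → drive 8 (remaining 22 GB)
13 GB → drive 8 (remaining 9 GB)
13 GB → drive 9 (remaining 19 GB)

9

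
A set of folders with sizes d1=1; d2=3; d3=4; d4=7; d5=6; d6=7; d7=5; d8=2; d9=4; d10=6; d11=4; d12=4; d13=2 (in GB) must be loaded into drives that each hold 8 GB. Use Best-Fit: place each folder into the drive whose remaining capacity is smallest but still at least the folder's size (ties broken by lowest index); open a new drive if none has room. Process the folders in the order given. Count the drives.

8

Put d1 (1 GB) in drive 1; 7 GB remain.
Put d2 (3 GB) in drive 1; 4 GB remain.
Put d3 (4 GB) in drive 1; 0 GB remain.
Put d4 (7 GB) in drive 2; 1 GB remain.
Put d5 (6 GB) in drive 3; 2 GB remain.
Put d6 (7 GB) in drive 4; 1 GB remain.
Put d7 (5 GB) in drive 5; 3 GB remain.
Put d8 (2 GB) in drive 3; 0 GB remain.
Put d9 (4 GB) in drive 6; 4 GB remain.
Put d10 (6 GB) in drive 7; 2 GB remain.
Put d11 (4 GB) in drive 6; 0 GB remain.
Put d12 (4 GB) in drive 8; 4 GB remain.
Put d13 (2 GB) in drive 7; 0 GB remain.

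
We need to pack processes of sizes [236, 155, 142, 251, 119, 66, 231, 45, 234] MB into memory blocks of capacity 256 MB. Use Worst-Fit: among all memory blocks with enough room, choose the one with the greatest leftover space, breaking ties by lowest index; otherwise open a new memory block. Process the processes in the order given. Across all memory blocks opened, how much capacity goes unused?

Put 236 MB in memory block 1; 20 MB remain.
Put 155 MB in memory block 2; 101 MB remain.
Put 142 MB in memory block 3; 114 MB remain.
Put 251 MB in memory block 4; 5 MB remain.
Put 119 MB in memory block 5; 137 MB remain.
Put 66 MB in memory block 5; 71 MB remain.
Put 231 MB in memory block 6; 25 MB remain.
Put 45 MB in memory block 3; 69 MB remain.
Put 234 MB in memory block 7; 22 MB remain.
7 memory blocks × 256 MB = 1792 MB; used 1479 MB; unused 313 MB.

313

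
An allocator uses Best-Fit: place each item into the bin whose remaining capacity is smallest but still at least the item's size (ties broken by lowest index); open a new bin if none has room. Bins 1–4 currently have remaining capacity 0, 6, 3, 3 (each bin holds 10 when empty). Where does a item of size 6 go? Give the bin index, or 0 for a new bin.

2

Bins with room: bin 2 (6).
Tightest fit is bin 2 with 6 free.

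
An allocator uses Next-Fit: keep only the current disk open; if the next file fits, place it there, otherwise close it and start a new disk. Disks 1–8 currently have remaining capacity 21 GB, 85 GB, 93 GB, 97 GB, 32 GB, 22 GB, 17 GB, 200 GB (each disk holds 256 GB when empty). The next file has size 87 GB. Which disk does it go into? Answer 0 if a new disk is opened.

Next-Fit only looks at disk 8, which has 200 GB free.
87 GB fits there.

8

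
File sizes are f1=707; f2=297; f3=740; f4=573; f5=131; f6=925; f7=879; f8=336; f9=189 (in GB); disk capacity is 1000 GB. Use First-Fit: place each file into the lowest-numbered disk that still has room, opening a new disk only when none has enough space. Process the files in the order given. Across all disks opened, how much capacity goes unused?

1223

f1 (707 GB) → disk 1 (remaining 293 GB)
f2 (297 GB) → disk 2 (remaining 703 GB)
f3 (740 GB) → disk 3 (remaining 260 GB)
f4 (573 GB) → disk 2 (remaining 130 GB)
f5 (131 GB) → disk 1 (remaining 162 GB)
f6 (925 GB) → disk 4 (remaining 75 GB)
f7 (879 GB) → disk 5 (remaining 121 GB)
f8 (336 GB) → disk 6 (remaining 664 GB)
f9 (189 GB) → disk 3 (remaining 71 GB)
6 disks × 1000 GB = 6000 GB; used 4777 GB; unused 1223 GB.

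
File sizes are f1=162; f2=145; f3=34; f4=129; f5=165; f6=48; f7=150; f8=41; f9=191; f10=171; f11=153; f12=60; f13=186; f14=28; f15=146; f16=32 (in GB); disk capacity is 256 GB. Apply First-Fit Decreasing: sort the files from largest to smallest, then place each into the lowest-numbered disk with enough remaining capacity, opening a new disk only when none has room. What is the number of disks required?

10 disks

Sorted descending: 191, 186, 171, 165, 162, 153, 150, 146, 145, 129, 60, 48, 41, 34, 32, 28.
disk 1: place 191 GB, 65 GB left
disk 2: place 186 GB, 70 GB left
disk 3: place 171 GB, 85 GB left
disk 4: place 165 GB, 91 GB left
disk 5: place 162 GB, 94 GB left
disk 6: place 153 GB, 103 GB left
disk 7: place 150 GB, 106 GB left
disk 8: place 146 GB, 110 GB left
disk 9: place 145 GB, 111 GB left
disk 10: place 129 GB, 127 GB left
disk 1: place 60 GB, 5 GB left
disk 2: place 48 GB, 22 GB left
disk 3: place 41 GB, 44 GB left
disk 3: place 34 GB, 10 GB left
disk 4: place 32 GB, 59 GB left
disk 4: place 28 GB, 31 GB left
Final disks: [191,60] [186,48] [171,41,34] [165,32,28] [162] [153] [150] [146] [145] [129].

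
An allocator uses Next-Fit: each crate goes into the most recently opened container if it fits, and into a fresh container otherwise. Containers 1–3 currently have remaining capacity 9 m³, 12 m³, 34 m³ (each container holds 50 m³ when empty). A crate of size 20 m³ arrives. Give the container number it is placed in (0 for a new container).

Next-Fit only looks at container 3, which has 34 m³ free.
20 m³ fits there.

3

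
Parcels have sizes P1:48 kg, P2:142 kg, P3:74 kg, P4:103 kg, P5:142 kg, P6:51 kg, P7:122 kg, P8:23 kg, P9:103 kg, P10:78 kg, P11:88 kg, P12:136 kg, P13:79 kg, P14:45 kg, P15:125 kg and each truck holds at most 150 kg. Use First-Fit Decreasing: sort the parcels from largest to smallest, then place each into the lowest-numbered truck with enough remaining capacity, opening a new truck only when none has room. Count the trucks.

Sorted descending: 142, 142, 136, 125, 122, 103, 103, 88, 79, 78, 74, 51, 48, 45, 23.
truck 1: place 142 kg, 8 kg left
truck 2: place 142 kg, 8 kg left
truck 3: place 136 kg, 14 kg left
truck 4: place 125 kg, 25 kg left
truck 5: place 122 kg, 28 kg left
truck 6: place 103 kg, 47 kg left
truck 7: place 103 kg, 47 kg left
truck 8: place 88 kg, 62 kg left
truck 9: place 79 kg, 71 kg left
truck 10: place 78 kg, 72 kg left
truck 11: place 74 kg, 76 kg left
truck 8: place 51 kg, 11 kg left
truck 9: place 48 kg, 23 kg left
truck 6: place 45 kg, 2 kg left
truck 4: place 23 kg, 2 kg left

11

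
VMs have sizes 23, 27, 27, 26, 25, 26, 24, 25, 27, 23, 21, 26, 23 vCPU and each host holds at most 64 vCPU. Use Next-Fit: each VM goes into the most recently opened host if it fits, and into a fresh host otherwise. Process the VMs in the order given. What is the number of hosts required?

7

Put 23 vCPU in host 1; 41 vCPU remain.
Put 27 vCPU in host 1; 14 vCPU remain.
Put 27 vCPU in host 2; 37 vCPU remain.
Put 26 vCPU in host 2; 11 vCPU remain.
Put 25 vCPU in host 3; 39 vCPU remain.
Put 26 vCPU in host 3; 13 vCPU remain.
Put 24 vCPU in host 4; 40 vCPU remain.
Put 25 vCPU in host 4; 15 vCPU remain.
Put 27 vCPU in host 5; 37 vCPU remain.
Put 23 vCPU in host 5; 14 vCPU remain.
Put 21 vCPU in host 6; 43 vCPU remain.
Put 26 vCPU in host 6; 17 vCPU remain.
Put 23 vCPU in host 7; 41 vCPU remain.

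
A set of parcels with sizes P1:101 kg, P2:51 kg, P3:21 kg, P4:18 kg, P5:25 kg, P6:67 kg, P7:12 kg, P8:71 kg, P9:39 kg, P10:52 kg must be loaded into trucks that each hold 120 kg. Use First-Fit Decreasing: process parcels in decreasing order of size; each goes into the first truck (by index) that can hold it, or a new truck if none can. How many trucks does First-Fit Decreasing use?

Sorted descending: 101, 71, 67, 52, 51, 39, 25, 21, 18, 12.
101 kg → truck 1 (remaining 19 kg)
71 kg → truck 2 (remaining 49 kg)
67 kg → truck 3 (remaining 53 kg)
52 kg → truck 3 (remaining 1 kg)
51 kg → truck 4 (remaining 69 kg)
39 kg → truck 2 (remaining 10 kg)
25 kg → truck 4 (remaining 44 kg)
21 kg → truck 4 (remaining 23 kg)
18 kg → truck 1 (remaining 1 kg)
12 kg → truck 4 (remaining 11 kg)
Final trucks: [101,18] [71,39] [67,52] [51,25,21,12].

4 trucks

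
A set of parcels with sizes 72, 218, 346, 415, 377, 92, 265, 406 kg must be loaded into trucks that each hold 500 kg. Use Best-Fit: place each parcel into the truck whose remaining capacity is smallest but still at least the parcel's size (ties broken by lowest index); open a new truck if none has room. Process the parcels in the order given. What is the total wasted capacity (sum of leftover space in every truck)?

809

truck 1: place 72 kg, 428 kg left
truck 1: place 218 kg, 210 kg left
truck 2: place 346 kg, 154 kg left
truck 3: place 415 kg, 85 kg left
truck 4: place 377 kg, 123 kg left
truck 4: place 92 kg, 31 kg left
truck 5: place 265 kg, 235 kg left
truck 6: place 406 kg, 94 kg left
6 trucks × 500 kg = 3000 kg; used 2191 kg; unused 809 kg.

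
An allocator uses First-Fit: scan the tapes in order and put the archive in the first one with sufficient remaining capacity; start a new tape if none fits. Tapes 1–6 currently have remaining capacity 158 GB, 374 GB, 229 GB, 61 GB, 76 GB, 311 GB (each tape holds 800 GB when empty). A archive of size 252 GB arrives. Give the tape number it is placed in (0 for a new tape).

2

Tapes with room: tape 2 (374 GB), tape 6 (311 GB).
The first with room is tape 2.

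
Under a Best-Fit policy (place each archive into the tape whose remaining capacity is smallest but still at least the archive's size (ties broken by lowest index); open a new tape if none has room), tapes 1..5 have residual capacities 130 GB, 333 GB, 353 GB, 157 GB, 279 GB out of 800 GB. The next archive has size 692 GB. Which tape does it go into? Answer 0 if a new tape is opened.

0

No tape has ≥ 692 GB free, so a new tape is opened.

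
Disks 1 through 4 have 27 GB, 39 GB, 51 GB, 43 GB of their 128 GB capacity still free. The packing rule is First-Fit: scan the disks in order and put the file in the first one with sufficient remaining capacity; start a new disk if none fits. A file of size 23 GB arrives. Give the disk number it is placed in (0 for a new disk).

Disks with room: disk 1 (27 GB), disk 2 (39 GB), disk 3 (51 GB), disk 4 (43 GB).
The first with room is disk 1.

1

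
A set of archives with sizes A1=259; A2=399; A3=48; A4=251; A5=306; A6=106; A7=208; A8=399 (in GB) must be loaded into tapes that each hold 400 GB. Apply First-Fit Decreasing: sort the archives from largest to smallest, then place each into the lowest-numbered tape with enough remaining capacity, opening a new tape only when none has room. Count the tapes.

6 tapes

Sorted descending: 399, 399, 306, 259, 251, 208, 106, 48.
tape 1: place 399 GB, 1 GB left
tape 2: place 399 GB, 1 GB left
tape 3: place 306 GB, 94 GB left
tape 4: place 259 GB, 141 GB left
tape 5: place 251 GB, 149 GB left
tape 6: place 208 GB, 192 GB left
tape 4: place 106 GB, 35 GB left
tape 3: place 48 GB, 46 GB left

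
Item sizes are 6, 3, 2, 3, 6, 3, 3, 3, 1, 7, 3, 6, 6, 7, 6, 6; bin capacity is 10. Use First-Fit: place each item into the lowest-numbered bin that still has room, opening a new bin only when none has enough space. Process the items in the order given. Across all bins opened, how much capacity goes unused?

bin 1: place 6, 4 left
bin 1: place 3, 1 left
bin 2: place 2, 8 left
bin 2: place 3, 5 left
bin 3: place 6, 4 left
bin 2: place 3, 2 left
bin 3: place 3, 1 left
bin 4: place 3, 7 left
bin 1: place 1, 0 left
bin 4: place 7, 0 left
bin 5: place 3, 7 left
bin 5: place 6, 1 left
bin 6: place 6, 4 left
bin 7: place 7, 3 left
bin 8: place 6, 4 left
bin 9: place 6, 4 left
9 bins × 10 = 90; used 71; unused 19.

19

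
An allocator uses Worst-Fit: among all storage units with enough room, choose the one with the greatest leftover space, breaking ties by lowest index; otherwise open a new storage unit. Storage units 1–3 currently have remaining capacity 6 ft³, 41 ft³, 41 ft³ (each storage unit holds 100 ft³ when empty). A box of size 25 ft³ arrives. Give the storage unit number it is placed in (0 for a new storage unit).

2

Storage units with room: storage unit 2 (41 ft³), storage unit 3 (41 ft³).
Most room is storage unit 2 with 41 ft³ free.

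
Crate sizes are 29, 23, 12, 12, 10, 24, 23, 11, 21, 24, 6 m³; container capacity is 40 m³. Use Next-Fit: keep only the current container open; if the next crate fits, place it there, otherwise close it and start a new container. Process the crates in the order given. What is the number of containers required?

7

29 m³ → container 1 (remaining 11 m³)
23 m³ → container 2 (remaining 17 m³)
12 m³ → container 2 (remaining 5 m³)
12 m³ → container 3 (remaining 28 m³)
10 m³ → container 3 (remaining 18 m³)
24 m³ → container 4 (remaining 16 m³)
23 m³ → container 5 (remaining 17 m³)
11 m³ → container 5 (remaining 6 m³)
21 m³ → container 6 (remaining 19 m³)
24 m³ → container 7 (remaining 16 m³)
6 m³ → container 7 (remaining 10 m³)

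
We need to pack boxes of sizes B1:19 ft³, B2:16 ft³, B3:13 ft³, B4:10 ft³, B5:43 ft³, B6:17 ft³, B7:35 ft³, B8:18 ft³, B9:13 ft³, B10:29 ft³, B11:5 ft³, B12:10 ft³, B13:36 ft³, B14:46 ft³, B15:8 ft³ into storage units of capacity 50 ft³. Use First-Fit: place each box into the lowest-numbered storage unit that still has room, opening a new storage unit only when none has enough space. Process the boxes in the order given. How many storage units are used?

7 storage units

B1 (19 ft³) → storage unit 1 (remaining 31 ft³)
B2 (16 ft³) → storage unit 1 (remaining 15 ft³)
B3 (13 ft³) → storage unit 1 (remaining 2 ft³)
B4 (10 ft³) → storage unit 2 (remaining 40 ft³)
B5 (43 ft³) → storage unit 3 (remaining 7 ft³)
B6 (17 ft³) → storage unit 2 (remaining 23 ft³)
B7 (35 ft³) → storage unit 4 (remaining 15 ft³)
B8 (18 ft³) → storage unit 2 (remaining 5 ft³)
B9 (13 ft³) → storage unit 4 (remaining 2 ft³)
B10 (29 ft³) → storage unit 5 (remaining 21 ft³)
B11 (5 ft³) → storage unit 2 (remaining 0 ft³)
B12 (10 ft³) → storage unit 5 (remaining 11 ft³)
B13 (36 ft³) → storage unit 6 (remaining 14 ft³)
B14 (46 ft³) → storage unit 7 (remaining 4 ft³)
B15 (8 ft³) → storage unit 5 (remaining 3 ft³)
Final storage units: [19,16,13] [10,17,18,5] [43] [35,13] [29,10,8] [36] [46].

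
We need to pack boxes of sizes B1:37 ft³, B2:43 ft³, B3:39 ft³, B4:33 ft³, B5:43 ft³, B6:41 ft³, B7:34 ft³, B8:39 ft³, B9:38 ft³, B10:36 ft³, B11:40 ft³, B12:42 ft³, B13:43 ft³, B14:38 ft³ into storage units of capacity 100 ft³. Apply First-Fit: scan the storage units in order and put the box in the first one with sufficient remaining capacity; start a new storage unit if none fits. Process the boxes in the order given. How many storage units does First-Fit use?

7 storage units

storage unit 1: place B1 (37 ft³), 63 ft³ left
storage unit 1: place B2 (43 ft³), 20 ft³ left
storage unit 2: place B3 (39 ft³), 61 ft³ left
storage unit 2: place B4 (33 ft³), 28 ft³ left
storage unit 3: place B5 (43 ft³), 57 ft³ left
storage unit 3: place B6 (41 ft³), 16 ft³ left
storage unit 4: place B7 (34 ft³), 66 ft³ left
storage unit 4: place B8 (39 ft³), 27 ft³ left
storage unit 5: place B9 (38 ft³), 62 ft³ left
storage unit 5: place B10 (36 ft³), 26 ft³ left
storage unit 6: place B11 (40 ft³), 60 ft³ left
storage unit 6: place B12 (42 ft³), 18 ft³ left
storage unit 7: place B13 (43 ft³), 57 ft³ left
storage unit 7: place B14 (38 ft³), 19 ft³ left
Final storage units: [37,43] [39,33] [43,41] [34,39] [38,36] [40,42] [43,38].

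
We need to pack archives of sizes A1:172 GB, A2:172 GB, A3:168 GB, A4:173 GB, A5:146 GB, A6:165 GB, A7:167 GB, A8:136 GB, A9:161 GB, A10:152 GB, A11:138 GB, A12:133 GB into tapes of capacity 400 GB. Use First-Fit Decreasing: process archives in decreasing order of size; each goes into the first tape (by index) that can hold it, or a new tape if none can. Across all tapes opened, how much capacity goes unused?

517

Sorted descending: 173, 172, 172, 168, 167, 165, 161, 152, 146, 138, 136, 133.
tape 1: place 173 GB, 227 GB left
tape 1: place 172 GB, 55 GB left
tape 2: place 172 GB, 228 GB left
tape 2: place 168 GB, 60 GB left
tape 3: place 167 GB, 233 GB left
tape 3: place 165 GB, 68 GB left
tape 4: place 161 GB, 239 GB left
tape 4: place 152 GB, 87 GB left
tape 5: place 146 GB, 254 GB left
tape 5: place 138 GB, 116 GB left
tape 6: place 136 GB, 264 GB left
tape 6: place 133 GB, 131 GB left
6 tapes × 400 GB = 2400 GB; used 1883 GB; unused 517 GB.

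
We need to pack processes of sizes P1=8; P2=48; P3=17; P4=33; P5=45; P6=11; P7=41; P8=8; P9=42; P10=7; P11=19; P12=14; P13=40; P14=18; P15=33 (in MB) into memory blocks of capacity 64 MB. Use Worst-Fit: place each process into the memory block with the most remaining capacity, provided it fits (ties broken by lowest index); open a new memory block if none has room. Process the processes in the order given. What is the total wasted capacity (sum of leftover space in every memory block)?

128

P1 (8 MB) → memory block 1 (remaining 56 MB)
P2 (48 MB) → memory block 1 (remaining 8 MB)
P3 (17 MB) → memory block 2 (remaining 47 MB)
P4 (33 MB) → memory block 2 (remaining 14 MB)
P5 (45 MB) → memory block 3 (remaining 19 MB)
P6 (11 MB) → memory block 3 (remaining 8 MB)
P7 (41 MB) → memory block 4 (remaining 23 MB)
P8 (8 MB) → memory block 4 (remaining 15 MB)
P9 (42 MB) → memory block 5 (remaining 22 MB)
P10 (7 MB) → memory block 5 (remaining 15 MB)
P11 (19 MB) → memory block 6 (remaining 45 MB)
P12 (14 MB) → memory block 6 (remaining 31 MB)
P13 (40 MB) → memory block 7 (remaining 24 MB)
P14 (18 MB) → memory block 6 (remaining 13 MB)
P15 (33 MB) → memory block 8 (remaining 31 MB)
8 memory blocks × 64 MB = 512 MB; used 384 MB; unused 128 MB.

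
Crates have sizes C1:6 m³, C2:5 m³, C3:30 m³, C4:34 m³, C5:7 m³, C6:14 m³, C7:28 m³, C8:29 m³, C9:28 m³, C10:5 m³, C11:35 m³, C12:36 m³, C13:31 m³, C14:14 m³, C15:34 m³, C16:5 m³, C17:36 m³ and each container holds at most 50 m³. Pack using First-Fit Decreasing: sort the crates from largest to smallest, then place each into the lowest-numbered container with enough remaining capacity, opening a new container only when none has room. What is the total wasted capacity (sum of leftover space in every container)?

123

Sorted descending: 36, 36, 35, 34, 34, 31, 30, 29, 28, 28, 14, 14, 7, 6, 5, 5, 5.
Put 36 m³ in container 1; 14 m³ remain.
Put 36 m³ in container 2; 14 m³ remain.
Put 35 m³ in container 3; 15 m³ remain.
Put 34 m³ in container 4; 16 m³ remain.
Put 34 m³ in container 5; 16 m³ remain.
Put 31 m³ in container 6; 19 m³ remain.
Put 30 m³ in container 7; 20 m³ remain.
Put 29 m³ in container 8; 21 m³ remain.
Put 28 m³ in container 9; 22 m³ remain.
Put 28 m³ in container 10; 22 m³ remain.
Put 14 m³ in container 1; 0 m³ remain.
Put 14 m³ in container 2; 0 m³ remain.
Put 7 m³ in container 3; 8 m³ remain.
Put 6 m³ in container 3; 2 m³ remain.
Put 5 m³ in container 4; 11 m³ remain.
Put 5 m³ in container 4; 6 m³ remain.
Put 5 m³ in container 4; 1 m³ remain.
10 containers × 50 m³ = 500 m³; used 377 m³; unused 123 m³.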